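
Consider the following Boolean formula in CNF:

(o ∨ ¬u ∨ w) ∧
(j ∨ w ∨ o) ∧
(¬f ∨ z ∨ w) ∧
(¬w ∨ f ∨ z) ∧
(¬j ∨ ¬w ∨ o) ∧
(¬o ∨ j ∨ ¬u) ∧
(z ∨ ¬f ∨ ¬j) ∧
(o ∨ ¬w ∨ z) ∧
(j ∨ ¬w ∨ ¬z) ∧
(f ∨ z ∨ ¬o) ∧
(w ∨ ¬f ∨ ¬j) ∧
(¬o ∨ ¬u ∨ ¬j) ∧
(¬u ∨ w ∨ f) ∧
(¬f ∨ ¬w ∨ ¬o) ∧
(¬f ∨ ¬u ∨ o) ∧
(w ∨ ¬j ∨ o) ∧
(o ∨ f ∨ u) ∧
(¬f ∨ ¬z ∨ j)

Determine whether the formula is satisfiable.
Yes

Yes, the formula is satisfiable.

One satisfying assignment is: u=False, w=False, o=True, f=False, z=True, j=False

Verification: With this assignment, all 18 clauses evaluate to true.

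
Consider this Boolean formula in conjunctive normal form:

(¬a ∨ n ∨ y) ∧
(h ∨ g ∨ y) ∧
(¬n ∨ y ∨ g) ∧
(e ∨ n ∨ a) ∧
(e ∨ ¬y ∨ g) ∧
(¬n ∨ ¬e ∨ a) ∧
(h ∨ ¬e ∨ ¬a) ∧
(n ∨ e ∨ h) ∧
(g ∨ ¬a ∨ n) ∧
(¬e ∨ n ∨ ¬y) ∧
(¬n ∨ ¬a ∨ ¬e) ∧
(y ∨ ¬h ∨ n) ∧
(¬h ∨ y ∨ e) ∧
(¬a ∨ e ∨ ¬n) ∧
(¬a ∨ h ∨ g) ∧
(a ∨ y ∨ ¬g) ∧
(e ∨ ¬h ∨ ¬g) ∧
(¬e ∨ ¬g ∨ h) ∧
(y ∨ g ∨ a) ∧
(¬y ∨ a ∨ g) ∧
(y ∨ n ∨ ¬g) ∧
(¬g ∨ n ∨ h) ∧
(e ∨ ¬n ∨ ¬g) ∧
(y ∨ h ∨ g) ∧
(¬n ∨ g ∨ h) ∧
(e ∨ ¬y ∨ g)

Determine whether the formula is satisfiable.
No

No, the formula is not satisfiable.

No assignment of truth values to the variables can make all 26 clauses true simultaneously.

The formula is UNSAT (unsatisfiable).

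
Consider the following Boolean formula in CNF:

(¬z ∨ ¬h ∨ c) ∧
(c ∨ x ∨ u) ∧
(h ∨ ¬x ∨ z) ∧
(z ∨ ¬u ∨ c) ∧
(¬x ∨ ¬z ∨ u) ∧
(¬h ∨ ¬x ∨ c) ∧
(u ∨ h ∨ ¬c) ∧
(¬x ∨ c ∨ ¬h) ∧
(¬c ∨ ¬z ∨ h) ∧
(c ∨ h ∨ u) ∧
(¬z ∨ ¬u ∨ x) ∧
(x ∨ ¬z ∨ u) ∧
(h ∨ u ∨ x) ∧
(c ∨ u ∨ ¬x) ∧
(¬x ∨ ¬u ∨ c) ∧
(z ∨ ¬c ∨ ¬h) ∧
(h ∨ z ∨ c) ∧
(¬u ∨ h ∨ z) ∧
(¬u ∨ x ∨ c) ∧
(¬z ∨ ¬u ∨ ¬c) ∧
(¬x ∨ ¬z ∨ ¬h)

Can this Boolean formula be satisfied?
No

No, the formula is not satisfiable.

No assignment of truth values to the variables can make all 21 clauses true simultaneously.

The formula is UNSAT (unsatisfiable).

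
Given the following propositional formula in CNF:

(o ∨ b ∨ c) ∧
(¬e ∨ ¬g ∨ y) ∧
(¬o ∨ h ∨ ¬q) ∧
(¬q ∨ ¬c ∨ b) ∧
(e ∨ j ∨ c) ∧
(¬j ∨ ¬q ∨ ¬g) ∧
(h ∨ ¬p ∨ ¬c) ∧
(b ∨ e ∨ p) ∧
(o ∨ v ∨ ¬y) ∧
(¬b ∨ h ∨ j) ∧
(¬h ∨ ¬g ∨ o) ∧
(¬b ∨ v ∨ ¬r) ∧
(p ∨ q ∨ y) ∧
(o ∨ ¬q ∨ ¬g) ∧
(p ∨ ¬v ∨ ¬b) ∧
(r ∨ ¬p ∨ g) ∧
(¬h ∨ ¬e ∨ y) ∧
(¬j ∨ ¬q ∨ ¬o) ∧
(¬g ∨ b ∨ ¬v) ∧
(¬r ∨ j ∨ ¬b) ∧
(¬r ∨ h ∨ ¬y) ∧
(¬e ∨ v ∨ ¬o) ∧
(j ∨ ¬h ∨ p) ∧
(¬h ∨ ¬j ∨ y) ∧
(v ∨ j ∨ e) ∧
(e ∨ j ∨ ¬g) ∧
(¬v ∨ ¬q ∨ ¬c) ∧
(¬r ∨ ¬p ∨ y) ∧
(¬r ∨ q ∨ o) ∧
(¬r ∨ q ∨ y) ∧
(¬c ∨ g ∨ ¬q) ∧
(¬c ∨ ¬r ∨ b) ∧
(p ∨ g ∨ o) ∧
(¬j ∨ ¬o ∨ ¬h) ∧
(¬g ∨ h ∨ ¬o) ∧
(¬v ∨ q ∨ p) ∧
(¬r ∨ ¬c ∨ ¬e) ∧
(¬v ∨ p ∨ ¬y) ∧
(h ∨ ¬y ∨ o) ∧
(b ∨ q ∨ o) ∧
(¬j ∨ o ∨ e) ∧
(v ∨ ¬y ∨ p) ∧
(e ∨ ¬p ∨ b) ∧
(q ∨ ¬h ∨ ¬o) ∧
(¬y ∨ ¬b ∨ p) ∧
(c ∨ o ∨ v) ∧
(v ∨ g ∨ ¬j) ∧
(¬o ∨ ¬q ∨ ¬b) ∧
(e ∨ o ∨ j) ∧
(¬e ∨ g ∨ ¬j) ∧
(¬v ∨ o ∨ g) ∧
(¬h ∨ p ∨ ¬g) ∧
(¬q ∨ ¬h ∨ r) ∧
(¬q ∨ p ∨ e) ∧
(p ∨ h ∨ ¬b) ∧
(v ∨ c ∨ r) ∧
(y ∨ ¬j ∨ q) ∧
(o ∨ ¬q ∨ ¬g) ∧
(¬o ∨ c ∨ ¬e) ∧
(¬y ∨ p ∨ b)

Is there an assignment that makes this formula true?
No

No, the formula is not satisfiable.

No assignment of truth values to the variables can make all 60 clauses true simultaneously.

The formula is UNSAT (unsatisfiable).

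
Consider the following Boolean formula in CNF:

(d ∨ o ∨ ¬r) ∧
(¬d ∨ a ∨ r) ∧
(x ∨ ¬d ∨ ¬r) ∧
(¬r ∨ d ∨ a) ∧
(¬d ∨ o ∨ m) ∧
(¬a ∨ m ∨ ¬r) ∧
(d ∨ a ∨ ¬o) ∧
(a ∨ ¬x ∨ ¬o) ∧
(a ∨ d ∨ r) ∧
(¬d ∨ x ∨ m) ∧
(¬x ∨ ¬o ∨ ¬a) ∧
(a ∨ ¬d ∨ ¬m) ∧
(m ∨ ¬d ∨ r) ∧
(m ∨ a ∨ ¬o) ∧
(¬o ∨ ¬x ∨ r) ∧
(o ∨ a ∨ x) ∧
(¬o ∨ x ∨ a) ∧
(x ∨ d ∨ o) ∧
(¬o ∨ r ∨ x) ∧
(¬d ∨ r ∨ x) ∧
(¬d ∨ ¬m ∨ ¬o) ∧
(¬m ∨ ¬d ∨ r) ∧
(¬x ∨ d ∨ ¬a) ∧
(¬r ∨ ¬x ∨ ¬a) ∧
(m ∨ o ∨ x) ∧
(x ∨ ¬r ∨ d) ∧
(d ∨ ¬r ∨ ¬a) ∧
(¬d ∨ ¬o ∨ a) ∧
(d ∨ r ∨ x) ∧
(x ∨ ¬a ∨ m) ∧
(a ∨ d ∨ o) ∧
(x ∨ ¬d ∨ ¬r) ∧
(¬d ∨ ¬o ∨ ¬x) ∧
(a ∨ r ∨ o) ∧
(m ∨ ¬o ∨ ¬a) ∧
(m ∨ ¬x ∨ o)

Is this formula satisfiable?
No

No, the formula is not satisfiable.

No assignment of truth values to the variables can make all 36 clauses true simultaneously.

The formula is UNSAT (unsatisfiable).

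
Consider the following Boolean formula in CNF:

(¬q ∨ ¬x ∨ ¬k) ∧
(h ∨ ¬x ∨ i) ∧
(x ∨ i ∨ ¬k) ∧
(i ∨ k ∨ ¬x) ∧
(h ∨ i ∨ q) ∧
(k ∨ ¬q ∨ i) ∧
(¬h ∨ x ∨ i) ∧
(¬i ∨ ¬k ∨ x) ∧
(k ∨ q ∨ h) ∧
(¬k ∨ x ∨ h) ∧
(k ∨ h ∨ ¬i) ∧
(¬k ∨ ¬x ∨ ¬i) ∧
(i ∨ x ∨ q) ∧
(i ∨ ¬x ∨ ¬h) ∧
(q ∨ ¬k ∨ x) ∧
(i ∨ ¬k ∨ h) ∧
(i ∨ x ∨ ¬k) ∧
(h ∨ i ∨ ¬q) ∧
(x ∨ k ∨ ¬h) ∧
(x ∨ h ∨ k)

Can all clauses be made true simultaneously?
Yes

Yes, the formula is satisfiable.

One satisfying assignment is: q=False, h=True, k=False, i=True, x=True

Verification: With this assignment, all 20 clauses evaluate to true.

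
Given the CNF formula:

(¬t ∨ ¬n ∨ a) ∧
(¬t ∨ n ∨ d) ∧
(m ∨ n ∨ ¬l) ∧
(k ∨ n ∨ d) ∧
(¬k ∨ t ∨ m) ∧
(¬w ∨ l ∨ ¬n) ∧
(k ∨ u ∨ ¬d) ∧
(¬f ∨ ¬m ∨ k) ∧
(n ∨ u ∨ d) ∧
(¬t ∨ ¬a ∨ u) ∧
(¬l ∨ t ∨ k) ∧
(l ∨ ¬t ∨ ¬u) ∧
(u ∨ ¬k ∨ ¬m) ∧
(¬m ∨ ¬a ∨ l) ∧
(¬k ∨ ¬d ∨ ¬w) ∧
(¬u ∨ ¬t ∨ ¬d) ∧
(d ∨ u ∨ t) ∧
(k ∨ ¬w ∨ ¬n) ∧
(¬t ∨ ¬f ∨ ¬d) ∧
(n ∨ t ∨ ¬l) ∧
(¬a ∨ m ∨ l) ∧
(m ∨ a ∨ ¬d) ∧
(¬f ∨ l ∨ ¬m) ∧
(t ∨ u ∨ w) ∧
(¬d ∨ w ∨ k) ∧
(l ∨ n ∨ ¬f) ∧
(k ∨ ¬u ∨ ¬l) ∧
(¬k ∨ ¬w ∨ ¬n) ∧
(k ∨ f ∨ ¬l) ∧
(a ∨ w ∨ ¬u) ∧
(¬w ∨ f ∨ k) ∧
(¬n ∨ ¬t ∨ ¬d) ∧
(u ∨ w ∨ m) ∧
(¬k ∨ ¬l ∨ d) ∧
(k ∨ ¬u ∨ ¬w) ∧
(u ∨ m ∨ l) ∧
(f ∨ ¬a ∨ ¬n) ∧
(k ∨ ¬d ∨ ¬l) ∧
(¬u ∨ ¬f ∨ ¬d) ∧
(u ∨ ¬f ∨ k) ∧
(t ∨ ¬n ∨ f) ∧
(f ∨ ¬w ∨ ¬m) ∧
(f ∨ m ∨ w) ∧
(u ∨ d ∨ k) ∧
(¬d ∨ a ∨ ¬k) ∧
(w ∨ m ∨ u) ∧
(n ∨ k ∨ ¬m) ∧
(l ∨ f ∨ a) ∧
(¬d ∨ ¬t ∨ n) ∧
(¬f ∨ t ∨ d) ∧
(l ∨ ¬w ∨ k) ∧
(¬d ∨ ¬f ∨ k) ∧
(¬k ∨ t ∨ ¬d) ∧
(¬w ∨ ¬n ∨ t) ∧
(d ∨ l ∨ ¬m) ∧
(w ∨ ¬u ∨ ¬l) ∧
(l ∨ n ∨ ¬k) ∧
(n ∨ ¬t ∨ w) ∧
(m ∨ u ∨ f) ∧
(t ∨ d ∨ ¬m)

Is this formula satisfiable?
No

No, the formula is not satisfiable.

No assignment of truth values to the variables can make all 60 clauses true simultaneously.

The formula is UNSAT (unsatisfiable).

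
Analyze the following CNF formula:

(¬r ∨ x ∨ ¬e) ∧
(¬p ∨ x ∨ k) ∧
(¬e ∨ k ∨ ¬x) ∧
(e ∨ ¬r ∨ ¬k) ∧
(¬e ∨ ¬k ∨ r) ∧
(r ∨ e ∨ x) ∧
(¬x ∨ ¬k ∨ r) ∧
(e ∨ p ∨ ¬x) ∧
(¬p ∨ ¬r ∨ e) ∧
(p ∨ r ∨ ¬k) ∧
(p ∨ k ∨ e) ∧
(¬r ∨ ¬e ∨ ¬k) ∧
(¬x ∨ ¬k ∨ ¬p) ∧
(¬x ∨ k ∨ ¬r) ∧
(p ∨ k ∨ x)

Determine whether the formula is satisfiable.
Yes

Yes, the formula is satisfiable.

One satisfying assignment is: e=False, p=True, r=False, x=True, k=False

Verification: With this assignment, all 15 clauses evaluate to true.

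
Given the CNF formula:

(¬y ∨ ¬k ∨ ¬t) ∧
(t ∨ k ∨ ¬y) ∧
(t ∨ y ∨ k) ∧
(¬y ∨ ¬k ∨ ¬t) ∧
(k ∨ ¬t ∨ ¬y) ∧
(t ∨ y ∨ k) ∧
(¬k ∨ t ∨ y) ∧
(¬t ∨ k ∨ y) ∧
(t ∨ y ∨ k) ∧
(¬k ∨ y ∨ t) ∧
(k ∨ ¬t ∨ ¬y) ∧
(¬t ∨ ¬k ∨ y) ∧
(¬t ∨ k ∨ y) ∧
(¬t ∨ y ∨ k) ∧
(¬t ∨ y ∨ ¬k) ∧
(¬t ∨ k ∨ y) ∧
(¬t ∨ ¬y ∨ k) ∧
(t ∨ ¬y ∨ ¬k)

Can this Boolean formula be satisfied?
No

No, the formula is not satisfiable.

No assignment of truth values to the variables can make all 18 clauses true simultaneously.

The formula is UNSAT (unsatisfiable).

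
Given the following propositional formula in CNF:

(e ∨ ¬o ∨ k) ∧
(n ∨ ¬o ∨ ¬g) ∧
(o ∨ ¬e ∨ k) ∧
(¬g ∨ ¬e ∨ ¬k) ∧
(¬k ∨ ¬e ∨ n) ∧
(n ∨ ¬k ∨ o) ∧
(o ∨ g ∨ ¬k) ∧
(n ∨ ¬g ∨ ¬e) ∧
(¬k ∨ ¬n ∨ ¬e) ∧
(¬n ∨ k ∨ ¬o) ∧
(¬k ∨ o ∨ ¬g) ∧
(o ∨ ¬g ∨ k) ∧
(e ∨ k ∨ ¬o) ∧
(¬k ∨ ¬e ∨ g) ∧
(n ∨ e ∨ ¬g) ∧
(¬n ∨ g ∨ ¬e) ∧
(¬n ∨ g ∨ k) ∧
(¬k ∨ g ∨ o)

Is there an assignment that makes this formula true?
Yes

Yes, the formula is satisfiable.

One satisfying assignment is: o=False, g=False, k=False, e=False, n=False

Verification: With this assignment, all 18 clauses evaluate to true.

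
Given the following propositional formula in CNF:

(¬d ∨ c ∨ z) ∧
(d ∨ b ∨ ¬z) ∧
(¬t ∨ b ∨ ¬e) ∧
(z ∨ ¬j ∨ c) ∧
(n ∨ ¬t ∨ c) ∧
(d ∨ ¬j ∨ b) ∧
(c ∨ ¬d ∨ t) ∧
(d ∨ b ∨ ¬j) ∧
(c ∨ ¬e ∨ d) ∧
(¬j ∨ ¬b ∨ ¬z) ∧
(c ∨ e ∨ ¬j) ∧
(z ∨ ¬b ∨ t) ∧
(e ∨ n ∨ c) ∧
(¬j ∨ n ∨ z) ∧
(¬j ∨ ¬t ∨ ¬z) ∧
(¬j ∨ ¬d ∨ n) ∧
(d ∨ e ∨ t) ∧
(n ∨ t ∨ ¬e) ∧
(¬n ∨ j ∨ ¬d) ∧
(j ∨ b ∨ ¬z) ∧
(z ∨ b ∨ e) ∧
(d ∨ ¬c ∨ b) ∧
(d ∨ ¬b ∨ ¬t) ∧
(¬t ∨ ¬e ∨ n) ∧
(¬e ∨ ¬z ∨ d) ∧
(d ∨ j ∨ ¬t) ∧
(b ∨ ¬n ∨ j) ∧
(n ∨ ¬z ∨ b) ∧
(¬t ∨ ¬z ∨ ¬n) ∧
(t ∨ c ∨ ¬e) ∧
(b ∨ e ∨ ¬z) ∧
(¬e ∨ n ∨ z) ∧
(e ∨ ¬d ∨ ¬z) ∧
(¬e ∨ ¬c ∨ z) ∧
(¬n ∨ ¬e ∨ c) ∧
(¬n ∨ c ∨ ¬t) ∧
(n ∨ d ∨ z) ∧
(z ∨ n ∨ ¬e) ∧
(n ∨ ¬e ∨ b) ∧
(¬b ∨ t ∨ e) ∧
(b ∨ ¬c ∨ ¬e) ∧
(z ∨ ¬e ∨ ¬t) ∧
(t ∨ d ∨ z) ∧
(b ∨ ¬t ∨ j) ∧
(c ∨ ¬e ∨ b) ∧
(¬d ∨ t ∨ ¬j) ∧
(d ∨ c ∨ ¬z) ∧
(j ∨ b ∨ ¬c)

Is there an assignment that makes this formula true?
Yes

Yes, the formula is satisfiable.

One satisfying assignment is: b=True, n=True, e=False, z=False, t=True, d=True, c=True, j=True

Verification: With this assignment, all 48 clauses evaluate to true.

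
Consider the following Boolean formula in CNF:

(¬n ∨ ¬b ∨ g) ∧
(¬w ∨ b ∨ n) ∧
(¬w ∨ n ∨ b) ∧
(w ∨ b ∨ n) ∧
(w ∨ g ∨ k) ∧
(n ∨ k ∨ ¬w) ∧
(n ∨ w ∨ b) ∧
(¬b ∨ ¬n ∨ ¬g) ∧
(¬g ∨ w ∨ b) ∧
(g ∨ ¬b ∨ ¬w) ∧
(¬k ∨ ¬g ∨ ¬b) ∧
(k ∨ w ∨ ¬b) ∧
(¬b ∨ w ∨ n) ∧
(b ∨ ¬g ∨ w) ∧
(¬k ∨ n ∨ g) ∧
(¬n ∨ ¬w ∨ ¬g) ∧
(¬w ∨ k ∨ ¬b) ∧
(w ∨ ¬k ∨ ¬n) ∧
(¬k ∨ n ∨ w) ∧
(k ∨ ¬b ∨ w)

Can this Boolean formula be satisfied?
Yes

Yes, the formula is satisfiable.

One satisfying assignment is: g=False, n=True, k=False, w=True, b=False

Verification: With this assignment, all 20 clauses evaluate to true.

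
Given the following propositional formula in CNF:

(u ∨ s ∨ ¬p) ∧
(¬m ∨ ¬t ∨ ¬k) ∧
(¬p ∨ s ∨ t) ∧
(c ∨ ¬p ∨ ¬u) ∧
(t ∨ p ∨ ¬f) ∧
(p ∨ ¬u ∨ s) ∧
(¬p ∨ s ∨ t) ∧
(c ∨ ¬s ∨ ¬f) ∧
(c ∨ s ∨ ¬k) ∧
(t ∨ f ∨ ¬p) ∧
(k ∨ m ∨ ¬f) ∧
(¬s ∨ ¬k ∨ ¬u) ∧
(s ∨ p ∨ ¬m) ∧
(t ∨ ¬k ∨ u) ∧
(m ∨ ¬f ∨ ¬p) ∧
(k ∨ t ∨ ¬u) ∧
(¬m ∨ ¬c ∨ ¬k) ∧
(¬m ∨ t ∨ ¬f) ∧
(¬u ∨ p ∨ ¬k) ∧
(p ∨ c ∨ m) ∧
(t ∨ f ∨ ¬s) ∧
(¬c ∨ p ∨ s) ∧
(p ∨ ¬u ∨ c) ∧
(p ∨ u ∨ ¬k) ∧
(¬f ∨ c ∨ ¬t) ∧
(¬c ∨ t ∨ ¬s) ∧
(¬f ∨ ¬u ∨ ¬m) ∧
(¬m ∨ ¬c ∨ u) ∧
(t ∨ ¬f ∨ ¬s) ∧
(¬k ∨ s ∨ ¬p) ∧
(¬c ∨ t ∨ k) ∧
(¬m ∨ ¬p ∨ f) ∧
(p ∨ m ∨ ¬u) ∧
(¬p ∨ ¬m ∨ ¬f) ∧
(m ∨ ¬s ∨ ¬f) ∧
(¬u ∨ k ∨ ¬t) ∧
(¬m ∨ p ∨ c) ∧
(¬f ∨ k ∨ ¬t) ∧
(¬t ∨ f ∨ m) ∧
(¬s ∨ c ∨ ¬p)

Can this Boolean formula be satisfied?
No

No, the formula is not satisfiable.

No assignment of truth values to the variables can make all 40 clauses true simultaneously.

The formula is UNSAT (unsatisfiable).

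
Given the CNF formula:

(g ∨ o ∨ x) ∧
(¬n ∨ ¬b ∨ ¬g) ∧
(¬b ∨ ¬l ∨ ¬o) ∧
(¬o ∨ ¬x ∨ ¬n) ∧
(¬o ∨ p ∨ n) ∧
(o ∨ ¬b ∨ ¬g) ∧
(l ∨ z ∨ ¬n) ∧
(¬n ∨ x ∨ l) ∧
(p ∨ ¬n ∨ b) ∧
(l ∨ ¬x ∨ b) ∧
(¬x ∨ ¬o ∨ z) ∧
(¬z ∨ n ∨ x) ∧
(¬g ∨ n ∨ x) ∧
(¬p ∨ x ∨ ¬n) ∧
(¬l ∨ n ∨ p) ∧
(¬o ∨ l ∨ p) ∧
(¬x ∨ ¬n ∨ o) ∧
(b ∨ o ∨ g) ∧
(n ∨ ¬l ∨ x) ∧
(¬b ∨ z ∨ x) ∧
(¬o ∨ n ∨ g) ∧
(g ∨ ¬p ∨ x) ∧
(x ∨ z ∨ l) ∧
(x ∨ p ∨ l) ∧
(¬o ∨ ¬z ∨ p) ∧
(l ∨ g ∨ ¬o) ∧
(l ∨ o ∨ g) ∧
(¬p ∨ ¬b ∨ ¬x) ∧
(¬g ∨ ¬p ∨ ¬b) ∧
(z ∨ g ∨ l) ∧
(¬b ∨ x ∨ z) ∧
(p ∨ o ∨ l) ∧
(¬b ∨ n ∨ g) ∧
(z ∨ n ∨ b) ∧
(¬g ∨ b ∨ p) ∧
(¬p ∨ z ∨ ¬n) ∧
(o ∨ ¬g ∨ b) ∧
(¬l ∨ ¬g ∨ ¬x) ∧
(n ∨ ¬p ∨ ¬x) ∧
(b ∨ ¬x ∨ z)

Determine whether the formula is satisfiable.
No

No, the formula is not satisfiable.

No assignment of truth values to the variables can make all 40 clauses true simultaneously.

The formula is UNSAT (unsatisfiable).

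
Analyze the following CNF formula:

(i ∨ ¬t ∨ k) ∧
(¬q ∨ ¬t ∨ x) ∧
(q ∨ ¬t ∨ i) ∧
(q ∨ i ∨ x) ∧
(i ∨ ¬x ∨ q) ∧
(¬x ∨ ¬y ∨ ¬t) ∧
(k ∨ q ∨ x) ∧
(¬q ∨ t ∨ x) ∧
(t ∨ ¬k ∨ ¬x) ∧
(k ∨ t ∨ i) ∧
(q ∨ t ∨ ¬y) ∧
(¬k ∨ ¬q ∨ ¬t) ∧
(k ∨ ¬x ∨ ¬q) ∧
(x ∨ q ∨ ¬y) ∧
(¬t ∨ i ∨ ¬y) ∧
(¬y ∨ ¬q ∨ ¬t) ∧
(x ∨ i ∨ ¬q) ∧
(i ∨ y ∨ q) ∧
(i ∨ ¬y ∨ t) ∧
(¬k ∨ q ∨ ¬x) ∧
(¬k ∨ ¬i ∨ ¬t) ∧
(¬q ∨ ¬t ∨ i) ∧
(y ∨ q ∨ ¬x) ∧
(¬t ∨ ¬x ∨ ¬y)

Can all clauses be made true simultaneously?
Yes

Yes, the formula is satisfiable.

One satisfying assignment is: t=False, x=False, k=True, y=False, i=True, q=False

Verification: With this assignment, all 24 clauses evaluate to true.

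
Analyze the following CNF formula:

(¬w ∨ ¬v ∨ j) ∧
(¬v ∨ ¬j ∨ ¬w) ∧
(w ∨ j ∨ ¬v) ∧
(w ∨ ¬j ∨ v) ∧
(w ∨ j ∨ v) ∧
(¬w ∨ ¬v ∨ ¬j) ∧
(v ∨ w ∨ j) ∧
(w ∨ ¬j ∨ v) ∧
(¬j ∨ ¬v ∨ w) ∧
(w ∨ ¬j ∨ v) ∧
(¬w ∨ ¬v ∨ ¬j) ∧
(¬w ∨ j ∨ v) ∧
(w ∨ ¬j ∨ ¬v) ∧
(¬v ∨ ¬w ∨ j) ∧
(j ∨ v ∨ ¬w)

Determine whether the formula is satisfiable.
Yes

Yes, the formula is satisfiable.

One satisfying assignment is: w=True, v=False, j=True

Verification: With this assignment, all 15 clauses evaluate to true.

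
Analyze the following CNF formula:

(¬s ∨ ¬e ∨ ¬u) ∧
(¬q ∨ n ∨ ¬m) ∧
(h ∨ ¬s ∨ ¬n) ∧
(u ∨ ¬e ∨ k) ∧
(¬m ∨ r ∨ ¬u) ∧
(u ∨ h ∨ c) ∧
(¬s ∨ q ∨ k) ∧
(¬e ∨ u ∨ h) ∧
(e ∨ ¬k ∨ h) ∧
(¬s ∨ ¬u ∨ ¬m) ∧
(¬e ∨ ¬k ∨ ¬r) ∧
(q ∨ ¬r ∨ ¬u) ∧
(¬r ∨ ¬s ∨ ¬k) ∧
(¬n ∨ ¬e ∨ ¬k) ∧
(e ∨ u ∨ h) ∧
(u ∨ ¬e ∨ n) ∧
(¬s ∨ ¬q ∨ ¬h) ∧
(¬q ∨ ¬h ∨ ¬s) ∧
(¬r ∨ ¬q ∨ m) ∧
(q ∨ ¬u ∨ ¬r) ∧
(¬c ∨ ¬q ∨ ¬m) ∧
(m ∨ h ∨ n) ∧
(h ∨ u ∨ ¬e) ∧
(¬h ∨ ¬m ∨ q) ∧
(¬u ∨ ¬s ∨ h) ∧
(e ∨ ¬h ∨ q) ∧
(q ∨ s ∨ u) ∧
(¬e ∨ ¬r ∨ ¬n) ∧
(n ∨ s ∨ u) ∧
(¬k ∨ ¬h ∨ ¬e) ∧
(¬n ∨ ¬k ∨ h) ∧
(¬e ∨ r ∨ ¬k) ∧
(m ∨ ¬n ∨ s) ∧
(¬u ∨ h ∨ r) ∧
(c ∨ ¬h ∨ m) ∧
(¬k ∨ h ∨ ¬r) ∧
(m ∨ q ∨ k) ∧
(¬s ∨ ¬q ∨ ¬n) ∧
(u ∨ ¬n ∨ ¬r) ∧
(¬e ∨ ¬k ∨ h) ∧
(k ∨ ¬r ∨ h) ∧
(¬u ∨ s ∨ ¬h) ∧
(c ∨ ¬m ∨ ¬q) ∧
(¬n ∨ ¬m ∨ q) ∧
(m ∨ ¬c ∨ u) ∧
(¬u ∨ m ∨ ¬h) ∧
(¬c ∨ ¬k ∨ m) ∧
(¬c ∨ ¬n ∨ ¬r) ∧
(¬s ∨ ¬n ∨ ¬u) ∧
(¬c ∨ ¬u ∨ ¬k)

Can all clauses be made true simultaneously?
No

No, the formula is not satisfiable.

No assignment of truth values to the variables can make all 50 clauses true simultaneously.

The formula is UNSAT (unsatisfiable).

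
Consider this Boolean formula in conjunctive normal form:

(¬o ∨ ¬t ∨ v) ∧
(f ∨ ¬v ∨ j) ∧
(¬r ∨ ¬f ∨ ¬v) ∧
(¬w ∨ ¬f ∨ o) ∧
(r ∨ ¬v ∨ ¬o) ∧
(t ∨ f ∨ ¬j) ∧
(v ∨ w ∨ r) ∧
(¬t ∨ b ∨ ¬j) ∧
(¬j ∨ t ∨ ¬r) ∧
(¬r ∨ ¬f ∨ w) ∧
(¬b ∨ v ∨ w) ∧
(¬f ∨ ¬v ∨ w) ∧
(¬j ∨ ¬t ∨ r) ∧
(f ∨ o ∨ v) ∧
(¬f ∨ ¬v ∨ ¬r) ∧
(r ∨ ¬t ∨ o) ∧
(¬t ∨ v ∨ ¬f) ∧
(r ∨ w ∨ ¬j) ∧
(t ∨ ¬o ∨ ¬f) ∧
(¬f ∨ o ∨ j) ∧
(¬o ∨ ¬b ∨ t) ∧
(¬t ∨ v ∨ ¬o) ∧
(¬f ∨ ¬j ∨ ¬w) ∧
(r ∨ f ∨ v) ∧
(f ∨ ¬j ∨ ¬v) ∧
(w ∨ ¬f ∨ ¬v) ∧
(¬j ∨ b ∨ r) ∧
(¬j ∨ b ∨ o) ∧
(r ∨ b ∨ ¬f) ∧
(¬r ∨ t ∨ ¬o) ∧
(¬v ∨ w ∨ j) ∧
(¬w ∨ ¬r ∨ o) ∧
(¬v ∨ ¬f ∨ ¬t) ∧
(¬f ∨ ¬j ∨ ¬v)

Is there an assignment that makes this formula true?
No

No, the formula is not satisfiable.

No assignment of truth values to the variables can make all 34 clauses true simultaneously.

The formula is UNSAT (unsatisfiable).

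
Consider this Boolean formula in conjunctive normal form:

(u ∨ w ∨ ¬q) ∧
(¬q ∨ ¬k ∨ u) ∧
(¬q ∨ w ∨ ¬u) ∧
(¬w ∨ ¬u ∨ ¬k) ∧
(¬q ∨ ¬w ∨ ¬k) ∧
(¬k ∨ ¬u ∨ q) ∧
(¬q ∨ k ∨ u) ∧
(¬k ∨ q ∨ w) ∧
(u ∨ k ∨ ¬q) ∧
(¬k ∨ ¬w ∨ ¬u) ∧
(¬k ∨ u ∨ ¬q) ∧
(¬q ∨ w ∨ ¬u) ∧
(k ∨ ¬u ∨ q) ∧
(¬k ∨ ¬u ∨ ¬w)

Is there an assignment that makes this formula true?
Yes

Yes, the formula is satisfiable.

One satisfying assignment is: q=False, k=False, u=False, w=False

Verification: With this assignment, all 14 clauses evaluate to true.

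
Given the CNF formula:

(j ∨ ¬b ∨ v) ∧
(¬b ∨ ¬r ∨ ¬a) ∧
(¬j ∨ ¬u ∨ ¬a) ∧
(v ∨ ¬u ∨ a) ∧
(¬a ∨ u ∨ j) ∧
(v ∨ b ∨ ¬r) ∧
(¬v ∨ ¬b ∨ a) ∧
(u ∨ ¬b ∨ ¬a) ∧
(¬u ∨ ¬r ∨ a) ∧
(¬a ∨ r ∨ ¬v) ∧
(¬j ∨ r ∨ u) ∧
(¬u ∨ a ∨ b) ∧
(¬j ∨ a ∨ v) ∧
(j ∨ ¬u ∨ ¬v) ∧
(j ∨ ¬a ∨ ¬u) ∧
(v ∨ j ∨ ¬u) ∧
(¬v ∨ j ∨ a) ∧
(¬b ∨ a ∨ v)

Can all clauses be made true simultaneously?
Yes

Yes, the formula is satisfiable.

One satisfying assignment is: r=False, v=False, b=False, j=False, a=False, u=False

Verification: With this assignment, all 18 clauses evaluate to true.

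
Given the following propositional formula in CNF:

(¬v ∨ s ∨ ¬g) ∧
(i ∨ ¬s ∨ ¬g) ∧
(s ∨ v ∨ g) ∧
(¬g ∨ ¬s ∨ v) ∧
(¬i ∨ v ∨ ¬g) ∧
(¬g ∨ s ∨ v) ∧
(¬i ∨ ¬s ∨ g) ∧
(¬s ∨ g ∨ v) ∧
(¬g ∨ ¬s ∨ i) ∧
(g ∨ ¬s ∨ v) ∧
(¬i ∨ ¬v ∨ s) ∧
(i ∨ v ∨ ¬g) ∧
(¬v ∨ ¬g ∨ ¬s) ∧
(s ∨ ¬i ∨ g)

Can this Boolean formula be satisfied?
Yes

Yes, the formula is satisfiable.

One satisfying assignment is: v=True, s=False, i=False, g=False

Verification: With this assignment, all 14 clauses evaluate to true.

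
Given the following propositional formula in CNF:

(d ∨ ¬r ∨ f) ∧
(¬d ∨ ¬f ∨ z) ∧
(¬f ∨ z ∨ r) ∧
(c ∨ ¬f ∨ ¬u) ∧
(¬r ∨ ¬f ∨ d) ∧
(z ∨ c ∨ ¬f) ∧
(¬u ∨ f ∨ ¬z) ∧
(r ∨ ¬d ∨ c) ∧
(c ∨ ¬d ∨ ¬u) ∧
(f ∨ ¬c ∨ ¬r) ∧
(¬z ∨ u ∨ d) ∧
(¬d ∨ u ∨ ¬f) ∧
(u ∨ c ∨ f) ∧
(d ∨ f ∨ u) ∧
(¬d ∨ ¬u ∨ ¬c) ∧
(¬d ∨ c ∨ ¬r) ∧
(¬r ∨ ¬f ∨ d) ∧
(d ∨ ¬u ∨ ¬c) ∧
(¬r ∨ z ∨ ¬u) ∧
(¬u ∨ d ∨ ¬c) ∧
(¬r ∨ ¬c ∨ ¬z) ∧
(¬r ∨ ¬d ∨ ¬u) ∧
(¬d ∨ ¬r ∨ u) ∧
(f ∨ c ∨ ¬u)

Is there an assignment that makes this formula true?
Yes

Yes, the formula is satisfiable.

One satisfying assignment is: z=True, u=False, r=False, f=False, c=True, d=True

Verification: With this assignment, all 24 clauses evaluate to true.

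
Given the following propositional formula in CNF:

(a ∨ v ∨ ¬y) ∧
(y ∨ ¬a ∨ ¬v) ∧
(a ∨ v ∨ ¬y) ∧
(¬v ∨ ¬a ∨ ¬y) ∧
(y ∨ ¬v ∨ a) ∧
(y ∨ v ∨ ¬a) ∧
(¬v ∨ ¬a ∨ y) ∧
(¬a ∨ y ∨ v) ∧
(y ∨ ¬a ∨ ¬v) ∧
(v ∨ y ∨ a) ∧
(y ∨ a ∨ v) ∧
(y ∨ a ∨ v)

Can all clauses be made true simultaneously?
Yes

Yes, the formula is satisfiable.

One satisfying assignment is: v=False, a=True, y=True

Verification: With this assignment, all 12 clauses evaluate to true.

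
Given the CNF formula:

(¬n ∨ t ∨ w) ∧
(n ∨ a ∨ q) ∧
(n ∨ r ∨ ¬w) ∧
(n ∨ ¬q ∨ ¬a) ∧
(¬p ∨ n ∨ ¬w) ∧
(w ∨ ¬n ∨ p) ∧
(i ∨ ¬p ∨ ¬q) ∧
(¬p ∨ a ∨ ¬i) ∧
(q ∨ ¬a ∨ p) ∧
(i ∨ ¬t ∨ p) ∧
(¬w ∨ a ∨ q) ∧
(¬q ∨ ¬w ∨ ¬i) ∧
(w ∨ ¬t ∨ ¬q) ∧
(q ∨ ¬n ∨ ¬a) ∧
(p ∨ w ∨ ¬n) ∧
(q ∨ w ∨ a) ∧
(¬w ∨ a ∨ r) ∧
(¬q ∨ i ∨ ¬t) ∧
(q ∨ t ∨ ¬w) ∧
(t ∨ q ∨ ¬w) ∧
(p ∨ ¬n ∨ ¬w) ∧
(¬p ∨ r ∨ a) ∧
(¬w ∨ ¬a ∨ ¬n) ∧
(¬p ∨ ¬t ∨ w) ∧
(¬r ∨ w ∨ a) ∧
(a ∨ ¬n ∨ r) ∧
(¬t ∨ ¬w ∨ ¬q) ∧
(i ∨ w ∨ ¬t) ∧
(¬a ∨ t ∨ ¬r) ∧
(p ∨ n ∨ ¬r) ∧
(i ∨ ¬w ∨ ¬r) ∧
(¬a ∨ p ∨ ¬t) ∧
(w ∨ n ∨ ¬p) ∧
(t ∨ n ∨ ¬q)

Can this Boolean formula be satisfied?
No

No, the formula is not satisfiable.

No assignment of truth values to the variables can make all 34 clauses true simultaneously.

The formula is UNSAT (unsatisfiable).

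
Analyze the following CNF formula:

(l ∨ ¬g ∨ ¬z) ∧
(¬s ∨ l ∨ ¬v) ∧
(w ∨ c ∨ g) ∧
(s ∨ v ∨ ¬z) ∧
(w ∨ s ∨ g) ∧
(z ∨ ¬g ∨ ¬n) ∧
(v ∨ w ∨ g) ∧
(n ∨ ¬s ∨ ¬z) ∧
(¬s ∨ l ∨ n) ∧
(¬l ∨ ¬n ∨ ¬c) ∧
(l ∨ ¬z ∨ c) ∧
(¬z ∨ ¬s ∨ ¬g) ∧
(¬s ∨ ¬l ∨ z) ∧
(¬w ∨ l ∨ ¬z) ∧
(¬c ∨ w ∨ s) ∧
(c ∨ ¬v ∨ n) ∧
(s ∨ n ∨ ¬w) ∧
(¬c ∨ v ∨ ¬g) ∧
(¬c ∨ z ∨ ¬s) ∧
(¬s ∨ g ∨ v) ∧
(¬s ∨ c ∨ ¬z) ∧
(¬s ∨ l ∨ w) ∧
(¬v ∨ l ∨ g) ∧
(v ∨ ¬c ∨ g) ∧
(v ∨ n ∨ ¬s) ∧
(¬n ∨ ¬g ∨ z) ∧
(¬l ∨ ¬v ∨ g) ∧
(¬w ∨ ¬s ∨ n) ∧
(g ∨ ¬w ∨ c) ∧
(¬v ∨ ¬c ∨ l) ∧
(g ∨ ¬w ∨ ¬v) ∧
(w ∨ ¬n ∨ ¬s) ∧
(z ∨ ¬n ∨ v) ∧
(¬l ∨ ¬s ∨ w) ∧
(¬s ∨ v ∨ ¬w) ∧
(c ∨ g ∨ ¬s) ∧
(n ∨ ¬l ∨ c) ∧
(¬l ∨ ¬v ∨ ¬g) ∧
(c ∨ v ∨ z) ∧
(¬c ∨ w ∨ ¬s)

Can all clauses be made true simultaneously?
No

No, the formula is not satisfiable.

No assignment of truth values to the variables can make all 40 clauses true simultaneously.

The formula is UNSAT (unsatisfiable).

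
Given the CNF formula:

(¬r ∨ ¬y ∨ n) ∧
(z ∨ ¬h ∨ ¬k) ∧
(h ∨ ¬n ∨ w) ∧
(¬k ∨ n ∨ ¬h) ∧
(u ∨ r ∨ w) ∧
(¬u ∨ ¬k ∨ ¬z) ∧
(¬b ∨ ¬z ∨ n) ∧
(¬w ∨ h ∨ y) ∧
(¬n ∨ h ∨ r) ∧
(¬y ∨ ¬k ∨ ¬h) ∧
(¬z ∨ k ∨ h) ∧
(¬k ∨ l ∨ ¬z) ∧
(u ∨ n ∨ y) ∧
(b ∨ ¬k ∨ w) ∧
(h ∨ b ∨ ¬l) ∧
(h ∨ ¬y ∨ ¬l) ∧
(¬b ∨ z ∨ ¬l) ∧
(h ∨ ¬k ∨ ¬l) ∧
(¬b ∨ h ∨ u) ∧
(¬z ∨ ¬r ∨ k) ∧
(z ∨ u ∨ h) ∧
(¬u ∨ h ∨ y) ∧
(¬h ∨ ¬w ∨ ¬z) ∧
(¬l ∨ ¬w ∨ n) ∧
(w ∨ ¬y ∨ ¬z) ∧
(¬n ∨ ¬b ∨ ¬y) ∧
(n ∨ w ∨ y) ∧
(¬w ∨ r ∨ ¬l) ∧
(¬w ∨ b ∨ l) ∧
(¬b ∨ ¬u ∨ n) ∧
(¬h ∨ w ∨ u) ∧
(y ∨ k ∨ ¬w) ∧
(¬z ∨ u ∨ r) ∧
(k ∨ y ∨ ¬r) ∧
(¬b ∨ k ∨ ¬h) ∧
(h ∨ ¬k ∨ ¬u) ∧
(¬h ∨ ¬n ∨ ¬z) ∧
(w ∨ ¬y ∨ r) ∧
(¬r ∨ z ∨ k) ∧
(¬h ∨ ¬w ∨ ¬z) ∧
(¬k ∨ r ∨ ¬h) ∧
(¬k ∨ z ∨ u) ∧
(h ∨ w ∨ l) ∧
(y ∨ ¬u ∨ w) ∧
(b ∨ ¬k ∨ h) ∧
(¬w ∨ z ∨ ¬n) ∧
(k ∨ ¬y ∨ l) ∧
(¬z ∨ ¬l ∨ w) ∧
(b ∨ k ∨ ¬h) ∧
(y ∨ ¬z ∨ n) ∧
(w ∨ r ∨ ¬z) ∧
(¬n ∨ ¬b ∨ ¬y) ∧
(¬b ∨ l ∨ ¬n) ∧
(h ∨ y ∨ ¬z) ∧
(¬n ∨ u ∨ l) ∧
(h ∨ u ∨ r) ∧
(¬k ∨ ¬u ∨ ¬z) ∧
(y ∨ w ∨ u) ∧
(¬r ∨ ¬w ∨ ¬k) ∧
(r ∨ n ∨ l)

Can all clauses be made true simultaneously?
No

No, the formula is not satisfiable.

No assignment of truth values to the variables can make all 60 clauses true simultaneously.

The formula is UNSAT (unsatisfiable).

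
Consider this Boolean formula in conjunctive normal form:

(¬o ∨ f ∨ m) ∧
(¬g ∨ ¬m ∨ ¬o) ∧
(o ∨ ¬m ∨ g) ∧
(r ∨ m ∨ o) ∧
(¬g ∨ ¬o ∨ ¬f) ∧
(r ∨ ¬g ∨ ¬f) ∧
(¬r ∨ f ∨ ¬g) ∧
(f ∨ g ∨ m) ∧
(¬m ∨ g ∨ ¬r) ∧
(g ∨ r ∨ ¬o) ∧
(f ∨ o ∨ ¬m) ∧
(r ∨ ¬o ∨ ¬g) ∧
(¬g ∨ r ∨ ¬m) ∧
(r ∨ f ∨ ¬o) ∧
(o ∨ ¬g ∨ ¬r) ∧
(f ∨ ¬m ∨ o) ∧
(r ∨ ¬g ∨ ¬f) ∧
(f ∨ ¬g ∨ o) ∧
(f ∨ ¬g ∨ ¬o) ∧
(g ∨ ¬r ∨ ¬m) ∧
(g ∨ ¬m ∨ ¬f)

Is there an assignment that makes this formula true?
Yes

Yes, the formula is satisfiable.

One satisfying assignment is: m=False, g=False, r=True, f=True, o=False

Verification: With this assignment, all 21 clauses evaluate to true.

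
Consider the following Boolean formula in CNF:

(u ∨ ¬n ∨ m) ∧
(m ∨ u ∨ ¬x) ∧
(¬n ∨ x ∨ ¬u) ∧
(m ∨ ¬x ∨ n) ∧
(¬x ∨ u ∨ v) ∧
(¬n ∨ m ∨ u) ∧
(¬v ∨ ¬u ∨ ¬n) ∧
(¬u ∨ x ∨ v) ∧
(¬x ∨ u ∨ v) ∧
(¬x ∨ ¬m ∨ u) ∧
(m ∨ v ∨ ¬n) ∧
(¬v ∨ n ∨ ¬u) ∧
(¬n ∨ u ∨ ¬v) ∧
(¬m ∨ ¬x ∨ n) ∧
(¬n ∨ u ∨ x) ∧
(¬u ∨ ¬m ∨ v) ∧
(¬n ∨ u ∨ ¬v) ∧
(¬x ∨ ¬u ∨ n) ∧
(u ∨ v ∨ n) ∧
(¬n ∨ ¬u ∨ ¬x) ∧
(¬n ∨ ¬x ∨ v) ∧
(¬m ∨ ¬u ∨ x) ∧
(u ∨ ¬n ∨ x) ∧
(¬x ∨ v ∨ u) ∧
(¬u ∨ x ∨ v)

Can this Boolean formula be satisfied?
Yes

Yes, the formula is satisfiable.

One satisfying assignment is: u=False, v=True, n=False, x=False, m=False

Verification: With this assignment, all 25 clauses evaluate to true.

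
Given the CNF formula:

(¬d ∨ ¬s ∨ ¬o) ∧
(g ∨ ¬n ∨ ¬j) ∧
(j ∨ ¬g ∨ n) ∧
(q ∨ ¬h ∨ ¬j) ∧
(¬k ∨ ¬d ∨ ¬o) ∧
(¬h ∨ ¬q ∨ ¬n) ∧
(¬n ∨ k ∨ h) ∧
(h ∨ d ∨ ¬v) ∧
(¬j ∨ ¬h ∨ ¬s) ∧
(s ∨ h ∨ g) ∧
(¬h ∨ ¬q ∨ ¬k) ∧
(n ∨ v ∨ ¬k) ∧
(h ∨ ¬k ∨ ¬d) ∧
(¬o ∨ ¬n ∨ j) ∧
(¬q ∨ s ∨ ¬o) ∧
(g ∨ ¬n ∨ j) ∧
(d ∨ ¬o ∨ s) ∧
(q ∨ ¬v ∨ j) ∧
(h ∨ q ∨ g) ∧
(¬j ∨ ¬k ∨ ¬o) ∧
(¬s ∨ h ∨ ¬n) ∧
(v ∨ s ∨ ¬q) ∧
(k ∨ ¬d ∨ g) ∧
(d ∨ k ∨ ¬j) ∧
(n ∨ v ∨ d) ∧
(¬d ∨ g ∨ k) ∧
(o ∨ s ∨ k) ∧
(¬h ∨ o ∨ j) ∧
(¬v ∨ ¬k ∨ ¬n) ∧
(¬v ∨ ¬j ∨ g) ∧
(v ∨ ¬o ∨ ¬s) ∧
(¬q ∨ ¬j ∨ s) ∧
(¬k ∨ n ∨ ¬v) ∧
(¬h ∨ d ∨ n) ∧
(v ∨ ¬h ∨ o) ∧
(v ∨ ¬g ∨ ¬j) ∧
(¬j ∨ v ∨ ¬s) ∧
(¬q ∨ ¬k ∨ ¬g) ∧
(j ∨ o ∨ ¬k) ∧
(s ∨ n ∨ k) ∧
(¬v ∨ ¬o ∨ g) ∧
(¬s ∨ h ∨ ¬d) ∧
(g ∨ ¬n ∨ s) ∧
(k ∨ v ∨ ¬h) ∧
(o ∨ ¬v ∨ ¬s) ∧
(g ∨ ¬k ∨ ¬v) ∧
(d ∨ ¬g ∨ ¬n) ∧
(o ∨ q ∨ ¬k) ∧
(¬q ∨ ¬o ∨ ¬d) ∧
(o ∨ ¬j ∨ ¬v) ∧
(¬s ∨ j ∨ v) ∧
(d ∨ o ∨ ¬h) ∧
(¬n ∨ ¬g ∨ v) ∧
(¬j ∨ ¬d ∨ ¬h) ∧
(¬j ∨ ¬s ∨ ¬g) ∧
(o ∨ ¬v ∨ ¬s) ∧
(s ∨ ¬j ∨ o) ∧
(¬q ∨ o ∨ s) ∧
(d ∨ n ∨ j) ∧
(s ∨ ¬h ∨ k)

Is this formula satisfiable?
No

No, the formula is not satisfiable.

No assignment of truth values to the variables can make all 60 clauses true simultaneously.

The formula is UNSAT (unsatisfiable).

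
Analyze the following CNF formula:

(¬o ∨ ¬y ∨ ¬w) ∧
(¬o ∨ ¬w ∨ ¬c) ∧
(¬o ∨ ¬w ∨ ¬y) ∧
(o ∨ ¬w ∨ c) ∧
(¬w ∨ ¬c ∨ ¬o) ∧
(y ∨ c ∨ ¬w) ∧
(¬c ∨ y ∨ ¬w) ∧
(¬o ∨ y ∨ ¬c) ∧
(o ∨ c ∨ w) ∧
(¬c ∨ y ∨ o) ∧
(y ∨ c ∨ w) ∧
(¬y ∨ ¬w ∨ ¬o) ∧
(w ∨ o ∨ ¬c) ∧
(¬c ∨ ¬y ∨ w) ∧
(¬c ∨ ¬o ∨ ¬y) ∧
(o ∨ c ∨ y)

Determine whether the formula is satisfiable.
Yes

Yes, the formula is satisfiable.

One satisfying assignment is: o=True, w=False, y=True, c=False

Verification: With this assignment, all 16 clauses evaluate to true.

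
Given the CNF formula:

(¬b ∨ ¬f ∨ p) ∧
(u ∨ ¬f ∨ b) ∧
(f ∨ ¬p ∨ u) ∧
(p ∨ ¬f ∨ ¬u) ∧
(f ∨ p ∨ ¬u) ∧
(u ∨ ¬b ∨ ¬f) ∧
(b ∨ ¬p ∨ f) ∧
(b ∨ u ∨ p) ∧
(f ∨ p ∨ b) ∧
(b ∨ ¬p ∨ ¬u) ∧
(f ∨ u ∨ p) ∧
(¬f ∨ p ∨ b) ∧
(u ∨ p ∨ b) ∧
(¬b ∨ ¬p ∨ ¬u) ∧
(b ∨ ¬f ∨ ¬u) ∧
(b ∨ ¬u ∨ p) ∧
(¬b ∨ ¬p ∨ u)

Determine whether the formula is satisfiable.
No

No, the formula is not satisfiable.

No assignment of truth values to the variables can make all 17 clauses true simultaneously.

The formula is UNSAT (unsatisfiable).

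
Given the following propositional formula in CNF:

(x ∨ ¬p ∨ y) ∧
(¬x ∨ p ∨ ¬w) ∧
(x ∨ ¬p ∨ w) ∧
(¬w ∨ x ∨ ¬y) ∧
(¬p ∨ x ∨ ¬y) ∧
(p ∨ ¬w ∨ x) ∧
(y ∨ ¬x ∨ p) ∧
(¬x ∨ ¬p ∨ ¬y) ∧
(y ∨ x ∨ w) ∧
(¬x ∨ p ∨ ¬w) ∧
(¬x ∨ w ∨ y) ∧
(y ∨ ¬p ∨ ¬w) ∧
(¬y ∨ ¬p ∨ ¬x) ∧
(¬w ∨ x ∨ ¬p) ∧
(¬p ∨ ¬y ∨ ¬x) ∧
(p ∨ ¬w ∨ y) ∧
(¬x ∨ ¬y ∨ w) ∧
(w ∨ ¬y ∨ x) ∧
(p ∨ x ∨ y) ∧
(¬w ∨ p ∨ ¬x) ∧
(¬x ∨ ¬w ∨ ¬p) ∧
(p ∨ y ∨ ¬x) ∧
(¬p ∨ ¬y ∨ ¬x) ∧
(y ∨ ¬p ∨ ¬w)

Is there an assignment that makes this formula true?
No

No, the formula is not satisfiable.

No assignment of truth values to the variables can make all 24 clauses true simultaneously.

The formula is UNSAT (unsatisfiable).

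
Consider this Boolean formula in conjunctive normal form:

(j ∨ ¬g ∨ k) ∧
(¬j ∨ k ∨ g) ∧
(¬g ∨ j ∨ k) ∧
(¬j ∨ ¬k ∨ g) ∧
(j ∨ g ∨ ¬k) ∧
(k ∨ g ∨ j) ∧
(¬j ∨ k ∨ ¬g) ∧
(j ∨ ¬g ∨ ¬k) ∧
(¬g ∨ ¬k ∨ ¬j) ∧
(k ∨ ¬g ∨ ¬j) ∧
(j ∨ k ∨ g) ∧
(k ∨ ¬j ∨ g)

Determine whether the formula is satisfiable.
No

No, the formula is not satisfiable.

No assignment of truth values to the variables can make all 12 clauses true simultaneously.

The formula is UNSAT (unsatisfiable).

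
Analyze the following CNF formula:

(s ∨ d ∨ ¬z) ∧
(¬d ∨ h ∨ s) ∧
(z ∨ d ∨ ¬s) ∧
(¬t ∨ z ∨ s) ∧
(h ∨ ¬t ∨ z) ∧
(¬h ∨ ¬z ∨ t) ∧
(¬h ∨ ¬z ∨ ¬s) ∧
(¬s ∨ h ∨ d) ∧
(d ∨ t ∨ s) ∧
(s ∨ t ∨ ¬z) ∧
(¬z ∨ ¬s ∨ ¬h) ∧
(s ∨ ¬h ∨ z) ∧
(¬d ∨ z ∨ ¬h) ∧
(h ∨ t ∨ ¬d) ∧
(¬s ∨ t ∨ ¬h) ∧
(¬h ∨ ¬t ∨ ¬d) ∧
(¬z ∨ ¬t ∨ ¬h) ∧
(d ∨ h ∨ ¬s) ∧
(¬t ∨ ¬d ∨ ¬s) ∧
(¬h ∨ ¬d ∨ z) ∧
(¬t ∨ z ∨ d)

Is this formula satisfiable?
No

No, the formula is not satisfiable.

No assignment of truth values to the variables can make all 21 clauses true simultaneously.

The formula is UNSAT (unsatisfiable).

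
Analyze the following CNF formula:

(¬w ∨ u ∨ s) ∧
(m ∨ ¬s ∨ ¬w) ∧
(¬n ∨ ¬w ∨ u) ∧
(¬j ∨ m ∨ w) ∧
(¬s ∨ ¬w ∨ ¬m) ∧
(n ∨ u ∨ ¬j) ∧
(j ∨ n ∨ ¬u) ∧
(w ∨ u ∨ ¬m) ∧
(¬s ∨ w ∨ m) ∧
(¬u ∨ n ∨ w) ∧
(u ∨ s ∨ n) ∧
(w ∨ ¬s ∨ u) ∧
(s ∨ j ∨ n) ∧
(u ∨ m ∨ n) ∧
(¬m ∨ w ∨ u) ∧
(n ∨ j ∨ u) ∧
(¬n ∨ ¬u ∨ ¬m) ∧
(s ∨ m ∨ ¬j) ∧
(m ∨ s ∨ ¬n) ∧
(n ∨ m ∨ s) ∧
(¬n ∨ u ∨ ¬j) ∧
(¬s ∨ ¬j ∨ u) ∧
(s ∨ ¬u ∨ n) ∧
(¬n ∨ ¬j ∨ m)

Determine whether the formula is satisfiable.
No

No, the formula is not satisfiable.

No assignment of truth values to the variables can make all 24 clauses true simultaneously.

The formula is UNSAT (unsatisfiable).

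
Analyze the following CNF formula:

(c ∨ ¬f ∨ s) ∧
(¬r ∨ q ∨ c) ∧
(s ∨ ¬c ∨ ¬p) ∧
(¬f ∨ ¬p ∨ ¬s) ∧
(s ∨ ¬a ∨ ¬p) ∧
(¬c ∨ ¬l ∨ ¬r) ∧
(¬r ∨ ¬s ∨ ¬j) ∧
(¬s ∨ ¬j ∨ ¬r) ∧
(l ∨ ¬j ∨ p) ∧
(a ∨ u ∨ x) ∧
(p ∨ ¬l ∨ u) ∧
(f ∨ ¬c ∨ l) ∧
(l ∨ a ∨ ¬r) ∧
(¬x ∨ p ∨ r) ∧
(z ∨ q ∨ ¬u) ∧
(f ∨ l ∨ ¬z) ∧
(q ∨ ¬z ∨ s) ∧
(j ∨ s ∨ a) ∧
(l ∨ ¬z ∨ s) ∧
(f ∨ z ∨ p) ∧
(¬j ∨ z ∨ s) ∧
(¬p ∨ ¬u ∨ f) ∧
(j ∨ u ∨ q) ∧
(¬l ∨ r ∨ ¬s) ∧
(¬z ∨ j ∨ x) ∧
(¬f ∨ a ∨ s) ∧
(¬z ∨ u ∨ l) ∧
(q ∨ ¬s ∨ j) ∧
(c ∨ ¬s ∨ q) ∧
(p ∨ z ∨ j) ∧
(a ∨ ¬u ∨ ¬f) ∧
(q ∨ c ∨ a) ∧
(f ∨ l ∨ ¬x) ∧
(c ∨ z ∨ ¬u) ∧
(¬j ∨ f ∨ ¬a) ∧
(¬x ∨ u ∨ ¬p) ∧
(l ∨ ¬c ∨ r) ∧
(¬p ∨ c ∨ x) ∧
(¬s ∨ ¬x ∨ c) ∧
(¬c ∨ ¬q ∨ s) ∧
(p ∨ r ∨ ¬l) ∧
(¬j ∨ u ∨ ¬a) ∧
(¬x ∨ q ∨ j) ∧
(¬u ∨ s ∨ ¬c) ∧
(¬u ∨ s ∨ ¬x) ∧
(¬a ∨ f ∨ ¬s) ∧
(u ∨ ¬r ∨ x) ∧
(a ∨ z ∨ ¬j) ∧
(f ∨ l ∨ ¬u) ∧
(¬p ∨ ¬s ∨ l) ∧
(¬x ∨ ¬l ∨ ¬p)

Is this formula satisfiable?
Yes

Yes, the formula is satisfiable.

One satisfying assignment is: c=True, x=True, s=True, j=False, a=True, p=False, q=True, z=True, f=True, u=True, l=False, r=True

Verification: With this assignment, all 51 clauses evaluate to true.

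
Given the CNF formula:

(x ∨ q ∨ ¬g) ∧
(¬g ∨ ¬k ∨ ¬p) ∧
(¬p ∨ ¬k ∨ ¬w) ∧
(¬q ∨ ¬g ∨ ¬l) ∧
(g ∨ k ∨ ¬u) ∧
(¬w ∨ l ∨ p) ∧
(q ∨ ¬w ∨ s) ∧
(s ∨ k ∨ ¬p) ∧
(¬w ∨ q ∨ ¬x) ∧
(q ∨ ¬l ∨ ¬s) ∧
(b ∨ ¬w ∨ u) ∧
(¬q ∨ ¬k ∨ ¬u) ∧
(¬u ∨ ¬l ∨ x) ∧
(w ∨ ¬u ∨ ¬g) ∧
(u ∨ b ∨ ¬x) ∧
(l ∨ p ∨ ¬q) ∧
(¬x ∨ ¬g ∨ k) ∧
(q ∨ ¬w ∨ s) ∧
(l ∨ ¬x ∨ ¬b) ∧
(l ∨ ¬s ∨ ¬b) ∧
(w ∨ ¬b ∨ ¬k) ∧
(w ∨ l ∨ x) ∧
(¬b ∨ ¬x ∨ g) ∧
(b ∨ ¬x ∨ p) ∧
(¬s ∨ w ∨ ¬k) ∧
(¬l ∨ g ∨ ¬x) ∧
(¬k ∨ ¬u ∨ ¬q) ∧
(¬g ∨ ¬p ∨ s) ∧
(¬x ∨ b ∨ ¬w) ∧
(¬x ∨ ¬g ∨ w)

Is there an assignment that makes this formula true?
Yes

Yes, the formula is satisfiable.

One satisfying assignment is: p=False, x=False, w=False, s=False, b=False, k=False, u=False, l=True, q=False, g=False

Verification: With this assignment, all 30 clauses evaluate to true.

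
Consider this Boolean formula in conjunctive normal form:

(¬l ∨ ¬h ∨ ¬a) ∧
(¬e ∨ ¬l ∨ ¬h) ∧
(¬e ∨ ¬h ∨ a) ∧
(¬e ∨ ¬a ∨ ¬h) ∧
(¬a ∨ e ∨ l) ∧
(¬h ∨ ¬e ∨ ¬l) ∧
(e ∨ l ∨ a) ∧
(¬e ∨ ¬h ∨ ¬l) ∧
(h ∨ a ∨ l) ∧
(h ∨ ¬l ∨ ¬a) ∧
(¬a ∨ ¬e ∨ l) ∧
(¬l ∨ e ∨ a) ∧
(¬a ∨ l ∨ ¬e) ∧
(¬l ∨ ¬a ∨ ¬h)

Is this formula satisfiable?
Yes

Yes, the formula is satisfiable.

One satisfying assignment is: e=True, h=False, l=True, a=False

Verification: With this assignment, all 14 clauses evaluate to true.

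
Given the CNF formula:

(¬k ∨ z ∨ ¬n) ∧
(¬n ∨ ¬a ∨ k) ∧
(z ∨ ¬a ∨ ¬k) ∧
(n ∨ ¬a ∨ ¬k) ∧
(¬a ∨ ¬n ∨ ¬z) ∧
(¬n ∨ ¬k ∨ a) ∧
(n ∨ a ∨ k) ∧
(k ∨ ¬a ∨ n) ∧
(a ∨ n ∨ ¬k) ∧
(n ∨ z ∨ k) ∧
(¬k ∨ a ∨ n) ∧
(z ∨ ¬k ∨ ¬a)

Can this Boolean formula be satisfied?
Yes

Yes, the formula is satisfiable.

One satisfying assignment is: k=False, z=False, n=True, a=False

Verification: With this assignment, all 12 clauses evaluate to true.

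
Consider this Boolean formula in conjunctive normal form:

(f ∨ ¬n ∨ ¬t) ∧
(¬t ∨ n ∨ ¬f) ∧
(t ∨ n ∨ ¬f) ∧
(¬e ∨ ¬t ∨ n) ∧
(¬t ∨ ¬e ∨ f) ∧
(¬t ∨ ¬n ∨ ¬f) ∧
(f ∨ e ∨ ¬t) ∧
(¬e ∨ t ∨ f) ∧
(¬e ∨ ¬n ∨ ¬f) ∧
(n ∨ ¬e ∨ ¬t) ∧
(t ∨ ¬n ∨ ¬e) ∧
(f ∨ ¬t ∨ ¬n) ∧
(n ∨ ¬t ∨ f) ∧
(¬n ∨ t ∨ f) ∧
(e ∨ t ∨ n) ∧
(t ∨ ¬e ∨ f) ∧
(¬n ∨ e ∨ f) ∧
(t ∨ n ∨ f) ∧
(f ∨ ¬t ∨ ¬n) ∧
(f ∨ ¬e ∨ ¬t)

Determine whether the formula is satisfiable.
Yes

Yes, the formula is satisfiable.

One satisfying assignment is: n=True, t=False, f=True, e=False

Verification: With this assignment, all 20 clauses evaluate to true.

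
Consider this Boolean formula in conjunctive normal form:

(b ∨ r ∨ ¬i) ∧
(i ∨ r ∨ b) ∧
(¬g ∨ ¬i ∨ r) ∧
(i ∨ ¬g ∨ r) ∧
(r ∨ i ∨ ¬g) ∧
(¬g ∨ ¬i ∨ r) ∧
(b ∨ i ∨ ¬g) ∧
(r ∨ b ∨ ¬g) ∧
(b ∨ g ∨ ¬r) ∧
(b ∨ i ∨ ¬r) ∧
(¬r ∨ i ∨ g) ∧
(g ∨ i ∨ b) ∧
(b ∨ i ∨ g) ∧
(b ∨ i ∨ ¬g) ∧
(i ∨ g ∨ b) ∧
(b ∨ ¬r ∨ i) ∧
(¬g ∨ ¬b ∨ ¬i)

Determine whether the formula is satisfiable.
Yes

Yes, the formula is satisfiable.

One satisfying assignment is: r=False, g=False, i=False, b=True

Verification: With this assignment, all 17 clauses evaluate to true.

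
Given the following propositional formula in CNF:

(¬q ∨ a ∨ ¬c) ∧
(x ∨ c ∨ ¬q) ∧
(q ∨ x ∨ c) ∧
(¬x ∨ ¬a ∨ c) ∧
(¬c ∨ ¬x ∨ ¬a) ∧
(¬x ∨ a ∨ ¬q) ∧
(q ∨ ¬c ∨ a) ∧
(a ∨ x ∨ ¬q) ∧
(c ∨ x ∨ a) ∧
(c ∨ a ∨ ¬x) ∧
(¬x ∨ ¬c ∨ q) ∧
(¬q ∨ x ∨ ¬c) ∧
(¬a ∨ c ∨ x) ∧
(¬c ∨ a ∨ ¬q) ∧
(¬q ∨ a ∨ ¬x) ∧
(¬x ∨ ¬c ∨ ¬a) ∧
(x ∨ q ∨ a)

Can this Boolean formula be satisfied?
Yes

Yes, the formula is satisfiable.

One satisfying assignment is: x=False, c=True, a=True, q=False

Verification: With this assignment, all 17 clauses evaluate to true.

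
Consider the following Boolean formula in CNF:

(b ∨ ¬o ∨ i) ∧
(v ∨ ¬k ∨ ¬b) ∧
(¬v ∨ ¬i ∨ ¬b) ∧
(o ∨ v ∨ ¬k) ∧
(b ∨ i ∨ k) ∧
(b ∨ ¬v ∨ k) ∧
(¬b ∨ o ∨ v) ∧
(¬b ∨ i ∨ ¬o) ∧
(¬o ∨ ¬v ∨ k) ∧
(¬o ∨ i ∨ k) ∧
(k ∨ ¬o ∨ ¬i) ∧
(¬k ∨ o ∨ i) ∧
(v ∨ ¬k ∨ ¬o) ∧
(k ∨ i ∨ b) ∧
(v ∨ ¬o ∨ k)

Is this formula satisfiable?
Yes

Yes, the formula is satisfiable.

One satisfying assignment is: v=True, k=False, o=False, b=True, i=False

Verification: With this assignment, all 15 clauses evaluate to true.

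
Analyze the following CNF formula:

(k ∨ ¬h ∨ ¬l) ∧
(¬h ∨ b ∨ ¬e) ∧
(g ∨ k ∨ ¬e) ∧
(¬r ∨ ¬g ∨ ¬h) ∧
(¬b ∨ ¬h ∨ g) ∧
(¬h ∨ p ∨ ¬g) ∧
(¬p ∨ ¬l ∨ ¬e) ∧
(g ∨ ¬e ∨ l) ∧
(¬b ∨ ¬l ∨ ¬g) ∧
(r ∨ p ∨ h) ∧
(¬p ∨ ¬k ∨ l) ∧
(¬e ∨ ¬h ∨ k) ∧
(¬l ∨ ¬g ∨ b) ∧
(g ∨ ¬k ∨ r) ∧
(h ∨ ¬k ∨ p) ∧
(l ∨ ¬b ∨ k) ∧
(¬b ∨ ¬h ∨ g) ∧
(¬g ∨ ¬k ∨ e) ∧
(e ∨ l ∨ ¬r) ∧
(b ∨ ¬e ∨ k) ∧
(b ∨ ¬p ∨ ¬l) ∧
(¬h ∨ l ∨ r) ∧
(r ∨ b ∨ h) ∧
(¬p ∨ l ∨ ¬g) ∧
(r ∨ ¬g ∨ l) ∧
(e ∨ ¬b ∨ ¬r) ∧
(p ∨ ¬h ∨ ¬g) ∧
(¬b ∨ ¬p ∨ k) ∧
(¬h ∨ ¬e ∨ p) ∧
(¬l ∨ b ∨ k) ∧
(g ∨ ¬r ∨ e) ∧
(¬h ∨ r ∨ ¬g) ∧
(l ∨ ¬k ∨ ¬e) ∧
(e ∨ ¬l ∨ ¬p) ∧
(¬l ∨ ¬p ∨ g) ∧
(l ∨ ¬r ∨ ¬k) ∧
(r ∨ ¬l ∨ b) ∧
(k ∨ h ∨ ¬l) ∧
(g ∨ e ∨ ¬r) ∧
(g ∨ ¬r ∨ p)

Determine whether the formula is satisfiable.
No

No, the formula is not satisfiable.

No assignment of truth values to the variables can make all 40 clauses true simultaneously.

The formula is UNSAT (unsatisfiable).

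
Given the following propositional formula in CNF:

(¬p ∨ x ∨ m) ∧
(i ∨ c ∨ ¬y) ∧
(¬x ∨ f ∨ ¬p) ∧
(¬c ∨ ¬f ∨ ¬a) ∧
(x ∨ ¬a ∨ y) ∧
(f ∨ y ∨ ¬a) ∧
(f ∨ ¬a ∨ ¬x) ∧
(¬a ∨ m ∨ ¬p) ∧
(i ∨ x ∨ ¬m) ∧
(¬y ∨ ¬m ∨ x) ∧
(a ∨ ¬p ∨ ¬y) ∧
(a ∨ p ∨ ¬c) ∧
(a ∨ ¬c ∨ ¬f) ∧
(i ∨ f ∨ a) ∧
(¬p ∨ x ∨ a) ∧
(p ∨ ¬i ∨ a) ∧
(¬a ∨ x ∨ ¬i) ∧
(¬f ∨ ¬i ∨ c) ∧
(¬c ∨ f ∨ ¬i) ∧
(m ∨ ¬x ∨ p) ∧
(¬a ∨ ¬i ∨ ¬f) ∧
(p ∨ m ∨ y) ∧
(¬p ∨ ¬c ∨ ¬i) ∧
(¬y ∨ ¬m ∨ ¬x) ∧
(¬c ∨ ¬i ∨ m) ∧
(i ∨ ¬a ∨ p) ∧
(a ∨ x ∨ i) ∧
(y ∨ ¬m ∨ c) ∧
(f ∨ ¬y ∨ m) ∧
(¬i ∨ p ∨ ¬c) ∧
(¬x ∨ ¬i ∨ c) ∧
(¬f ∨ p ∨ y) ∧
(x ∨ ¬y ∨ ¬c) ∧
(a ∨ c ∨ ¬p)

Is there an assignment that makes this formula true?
No

No, the formula is not satisfiable.

No assignment of truth values to the variables can make all 34 clauses true simultaneously.

The formula is UNSAT (unsatisfiable).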